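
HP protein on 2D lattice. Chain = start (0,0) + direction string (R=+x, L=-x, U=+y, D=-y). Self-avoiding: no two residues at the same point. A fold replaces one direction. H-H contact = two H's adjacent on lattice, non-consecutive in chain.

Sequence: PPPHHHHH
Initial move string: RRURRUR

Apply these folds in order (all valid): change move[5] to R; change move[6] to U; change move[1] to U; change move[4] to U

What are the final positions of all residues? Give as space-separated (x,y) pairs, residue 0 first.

Answer: (0,0) (1,0) (1,1) (1,2) (2,2) (2,3) (3,3) (3,4)

Derivation:
Initial moves: RRURRUR
Fold: move[5]->R => RRURRRR (positions: [(0, 0), (1, 0), (2, 0), (2, 1), (3, 1), (4, 1), (5, 1), (6, 1)])
Fold: move[6]->U => RRURRRU (positions: [(0, 0), (1, 0), (2, 0), (2, 1), (3, 1), (4, 1), (5, 1), (5, 2)])
Fold: move[1]->U => RUURRRU (positions: [(0, 0), (1, 0), (1, 1), (1, 2), (2, 2), (3, 2), (4, 2), (4, 3)])
Fold: move[4]->U => RUURURU (positions: [(0, 0), (1, 0), (1, 1), (1, 2), (2, 2), (2, 3), (3, 3), (3, 4)])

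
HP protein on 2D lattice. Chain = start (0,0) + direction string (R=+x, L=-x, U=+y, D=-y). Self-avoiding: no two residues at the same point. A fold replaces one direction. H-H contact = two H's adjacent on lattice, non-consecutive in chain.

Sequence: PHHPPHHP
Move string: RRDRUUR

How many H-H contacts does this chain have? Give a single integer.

Answer: 1

Derivation:
Positions: [(0, 0), (1, 0), (2, 0), (2, -1), (3, -1), (3, 0), (3, 1), (4, 1)]
H-H contact: residue 2 @(2,0) - residue 5 @(3, 0)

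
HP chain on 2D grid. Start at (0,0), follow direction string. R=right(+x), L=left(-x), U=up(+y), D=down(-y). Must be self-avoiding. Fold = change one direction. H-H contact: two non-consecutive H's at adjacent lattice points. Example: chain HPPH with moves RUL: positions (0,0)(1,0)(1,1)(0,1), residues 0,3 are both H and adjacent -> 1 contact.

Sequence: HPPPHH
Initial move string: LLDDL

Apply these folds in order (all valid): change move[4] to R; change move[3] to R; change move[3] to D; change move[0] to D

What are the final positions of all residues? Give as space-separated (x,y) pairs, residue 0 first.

Initial moves: LLDDL
Fold: move[4]->R => LLDDR (positions: [(0, 0), (-1, 0), (-2, 0), (-2, -1), (-2, -2), (-1, -2)])
Fold: move[3]->R => LLDRR (positions: [(0, 0), (-1, 0), (-2, 0), (-2, -1), (-1, -1), (0, -1)])
Fold: move[3]->D => LLDDR (positions: [(0, 0), (-1, 0), (-2, 0), (-2, -1), (-2, -2), (-1, -2)])
Fold: move[0]->D => DLDDR (positions: [(0, 0), (0, -1), (-1, -1), (-1, -2), (-1, -3), (0, -3)])

Answer: (0,0) (0,-1) (-1,-1) (-1,-2) (-1,-3) (0,-3)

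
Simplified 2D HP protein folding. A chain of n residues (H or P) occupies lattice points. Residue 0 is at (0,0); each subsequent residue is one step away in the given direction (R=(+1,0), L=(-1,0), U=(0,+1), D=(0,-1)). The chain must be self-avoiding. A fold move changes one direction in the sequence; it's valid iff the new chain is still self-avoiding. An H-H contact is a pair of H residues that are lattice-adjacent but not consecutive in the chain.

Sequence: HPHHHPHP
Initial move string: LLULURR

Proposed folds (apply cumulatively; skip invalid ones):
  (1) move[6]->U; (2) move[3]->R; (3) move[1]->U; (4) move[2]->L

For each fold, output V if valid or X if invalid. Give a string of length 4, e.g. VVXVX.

Initial: LLULURR -> [(0, 0), (-1, 0), (-2, 0), (-2, 1), (-3, 1), (-3, 2), (-2, 2), (-1, 2)]
Fold 1: move[6]->U => LLULURU VALID
Fold 2: move[3]->R => LLURURU VALID
Fold 3: move[1]->U => LUURURU VALID
Fold 4: move[2]->L => LULRURU INVALID (collision), skipped

Answer: VVVX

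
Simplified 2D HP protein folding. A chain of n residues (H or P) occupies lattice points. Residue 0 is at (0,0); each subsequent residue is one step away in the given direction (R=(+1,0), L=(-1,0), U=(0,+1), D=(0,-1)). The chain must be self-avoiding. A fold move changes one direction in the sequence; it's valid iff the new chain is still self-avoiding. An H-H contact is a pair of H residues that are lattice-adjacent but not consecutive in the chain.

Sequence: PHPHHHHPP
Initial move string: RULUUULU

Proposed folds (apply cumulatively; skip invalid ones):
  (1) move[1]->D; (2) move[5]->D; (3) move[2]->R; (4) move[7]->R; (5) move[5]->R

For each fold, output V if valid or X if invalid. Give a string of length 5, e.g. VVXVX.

Initial: RULUUULU -> [(0, 0), (1, 0), (1, 1), (0, 1), (0, 2), (0, 3), (0, 4), (-1, 4), (-1, 5)]
Fold 1: move[1]->D => RDLUUULU INVALID (collision), skipped
Fold 2: move[5]->D => RULUUDLU INVALID (collision), skipped
Fold 3: move[2]->R => RURUUULU VALID
Fold 4: move[7]->R => RURUUULR INVALID (collision), skipped
Fold 5: move[5]->R => RURUURLU INVALID (collision), skipped

Answer: XXVXX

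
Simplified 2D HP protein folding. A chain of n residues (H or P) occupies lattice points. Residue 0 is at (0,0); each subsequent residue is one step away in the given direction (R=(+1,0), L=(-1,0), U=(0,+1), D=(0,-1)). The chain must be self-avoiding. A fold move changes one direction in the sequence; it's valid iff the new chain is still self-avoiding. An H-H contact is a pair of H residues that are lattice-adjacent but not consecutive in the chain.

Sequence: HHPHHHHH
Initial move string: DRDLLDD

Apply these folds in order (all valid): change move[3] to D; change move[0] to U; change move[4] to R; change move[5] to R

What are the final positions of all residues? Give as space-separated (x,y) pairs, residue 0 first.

Answer: (0,0) (0,1) (1,1) (1,0) (1,-1) (2,-1) (3,-1) (3,-2)

Derivation:
Initial moves: DRDLLDD
Fold: move[3]->D => DRDDLDD (positions: [(0, 0), (0, -1), (1, -1), (1, -2), (1, -3), (0, -3), (0, -4), (0, -5)])
Fold: move[0]->U => URDDLDD (positions: [(0, 0), (0, 1), (1, 1), (1, 0), (1, -1), (0, -1), (0, -2), (0, -3)])
Fold: move[4]->R => URDDRDD (positions: [(0, 0), (0, 1), (1, 1), (1, 0), (1, -1), (2, -1), (2, -2), (2, -3)])
Fold: move[5]->R => URDDRRD (positions: [(0, 0), (0, 1), (1, 1), (1, 0), (1, -1), (2, -1), (3, -1), (3, -2)])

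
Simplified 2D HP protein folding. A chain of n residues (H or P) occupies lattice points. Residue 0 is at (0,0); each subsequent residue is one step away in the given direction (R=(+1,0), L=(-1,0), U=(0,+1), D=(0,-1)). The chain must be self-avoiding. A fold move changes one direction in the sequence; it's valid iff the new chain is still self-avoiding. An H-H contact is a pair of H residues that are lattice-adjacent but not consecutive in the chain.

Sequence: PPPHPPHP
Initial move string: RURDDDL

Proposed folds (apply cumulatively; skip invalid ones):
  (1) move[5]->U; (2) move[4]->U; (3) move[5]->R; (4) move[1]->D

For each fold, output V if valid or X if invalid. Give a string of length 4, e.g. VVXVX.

Initial: RURDDDL -> [(0, 0), (1, 0), (1, 1), (2, 1), (2, 0), (2, -1), (2, -2), (1, -2)]
Fold 1: move[5]->U => RURDDUL INVALID (collision), skipped
Fold 2: move[4]->U => RURDUDL INVALID (collision), skipped
Fold 3: move[5]->R => RURDDRL INVALID (collision), skipped
Fold 4: move[1]->D => RDRDDDL VALID

Answer: XXXV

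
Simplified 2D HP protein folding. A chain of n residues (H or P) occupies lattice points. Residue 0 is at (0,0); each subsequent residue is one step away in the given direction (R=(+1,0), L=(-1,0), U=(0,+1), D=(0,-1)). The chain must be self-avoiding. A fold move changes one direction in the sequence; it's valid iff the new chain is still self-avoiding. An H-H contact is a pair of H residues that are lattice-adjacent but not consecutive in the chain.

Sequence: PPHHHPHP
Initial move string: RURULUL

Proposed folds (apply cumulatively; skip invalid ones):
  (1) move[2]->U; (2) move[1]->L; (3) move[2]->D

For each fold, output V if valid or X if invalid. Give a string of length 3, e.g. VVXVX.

Answer: VXX

Derivation:
Initial: RURULUL -> [(0, 0), (1, 0), (1, 1), (2, 1), (2, 2), (1, 2), (1, 3), (0, 3)]
Fold 1: move[2]->U => RUUULUL VALID
Fold 2: move[1]->L => RLUULUL INVALID (collision), skipped
Fold 3: move[2]->D => RUDULUL INVALID (collision), skipped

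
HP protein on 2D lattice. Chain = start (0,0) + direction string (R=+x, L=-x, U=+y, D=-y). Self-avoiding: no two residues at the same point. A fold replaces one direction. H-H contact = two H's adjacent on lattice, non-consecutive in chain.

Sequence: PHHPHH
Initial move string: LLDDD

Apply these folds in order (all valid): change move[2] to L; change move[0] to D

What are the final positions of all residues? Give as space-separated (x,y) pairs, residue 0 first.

Initial moves: LLDDD
Fold: move[2]->L => LLLDD (positions: [(0, 0), (-1, 0), (-2, 0), (-3, 0), (-3, -1), (-3, -2)])
Fold: move[0]->D => DLLDD (positions: [(0, 0), (0, -1), (-1, -1), (-2, -1), (-2, -2), (-2, -3)])

Answer: (0,0) (0,-1) (-1,-1) (-2,-1) (-2,-2) (-2,-3)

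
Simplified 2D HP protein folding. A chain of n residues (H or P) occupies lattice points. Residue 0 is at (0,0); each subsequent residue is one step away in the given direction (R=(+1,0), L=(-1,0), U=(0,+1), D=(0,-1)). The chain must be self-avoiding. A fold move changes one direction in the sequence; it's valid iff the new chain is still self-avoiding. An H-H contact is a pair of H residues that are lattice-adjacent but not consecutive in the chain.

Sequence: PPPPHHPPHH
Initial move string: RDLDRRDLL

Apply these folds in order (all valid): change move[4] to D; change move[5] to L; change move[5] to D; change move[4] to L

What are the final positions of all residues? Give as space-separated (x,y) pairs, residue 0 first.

Initial moves: RDLDRRDLL
Fold: move[4]->D => RDLDDRDLL (positions: [(0, 0), (1, 0), (1, -1), (0, -1), (0, -2), (0, -3), (1, -3), (1, -4), (0, -4), (-1, -4)])
Fold: move[5]->L => RDLDDLDLL (positions: [(0, 0), (1, 0), (1, -1), (0, -1), (0, -2), (0, -3), (-1, -3), (-1, -4), (-2, -4), (-3, -4)])
Fold: move[5]->D => RDLDDDDLL (positions: [(0, 0), (1, 0), (1, -1), (0, -1), (0, -2), (0, -3), (0, -4), (0, -5), (-1, -5), (-2, -5)])
Fold: move[4]->L => RDLDLDDLL (positions: [(0, 0), (1, 0), (1, -1), (0, -1), (0, -2), (-1, -2), (-1, -3), (-1, -4), (-2, -4), (-3, -4)])

Answer: (0,0) (1,0) (1,-1) (0,-1) (0,-2) (-1,-2) (-1,-3) (-1,-4) (-2,-4) (-3,-4)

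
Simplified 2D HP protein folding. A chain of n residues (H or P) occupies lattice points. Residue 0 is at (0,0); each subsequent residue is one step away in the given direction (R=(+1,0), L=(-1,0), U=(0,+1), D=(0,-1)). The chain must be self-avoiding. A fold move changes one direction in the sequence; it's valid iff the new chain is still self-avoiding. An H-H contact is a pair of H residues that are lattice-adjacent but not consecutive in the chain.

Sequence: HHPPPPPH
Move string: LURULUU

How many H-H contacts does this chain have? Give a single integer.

Answer: 0

Derivation:
Positions: [(0, 0), (-1, 0), (-1, 1), (0, 1), (0, 2), (-1, 2), (-1, 3), (-1, 4)]
No H-H contacts found.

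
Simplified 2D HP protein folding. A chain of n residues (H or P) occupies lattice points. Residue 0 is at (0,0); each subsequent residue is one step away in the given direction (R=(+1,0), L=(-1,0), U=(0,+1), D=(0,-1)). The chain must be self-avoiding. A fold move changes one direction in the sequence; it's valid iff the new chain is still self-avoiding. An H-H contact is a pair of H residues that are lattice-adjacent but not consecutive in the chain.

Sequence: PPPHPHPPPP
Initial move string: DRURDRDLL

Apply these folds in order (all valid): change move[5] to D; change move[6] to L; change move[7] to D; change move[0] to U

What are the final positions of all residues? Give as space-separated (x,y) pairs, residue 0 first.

Initial moves: DRURDRDLL
Fold: move[5]->D => DRURDDDLL (positions: [(0, 0), (0, -1), (1, -1), (1, 0), (2, 0), (2, -1), (2, -2), (2, -3), (1, -3), (0, -3)])
Fold: move[6]->L => DRURDDLLL (positions: [(0, 0), (0, -1), (1, -1), (1, 0), (2, 0), (2, -1), (2, -2), (1, -2), (0, -2), (-1, -2)])
Fold: move[7]->D => DRURDDLDL (positions: [(0, 0), (0, -1), (1, -1), (1, 0), (2, 0), (2, -1), (2, -2), (1, -2), (1, -3), (0, -3)])
Fold: move[0]->U => URURDDLDL (positions: [(0, 0), (0, 1), (1, 1), (1, 2), (2, 2), (2, 1), (2, 0), (1, 0), (1, -1), (0, -1)])

Answer: (0,0) (0,1) (1,1) (1,2) (2,2) (2,1) (2,0) (1,0) (1,-1) (0,-1)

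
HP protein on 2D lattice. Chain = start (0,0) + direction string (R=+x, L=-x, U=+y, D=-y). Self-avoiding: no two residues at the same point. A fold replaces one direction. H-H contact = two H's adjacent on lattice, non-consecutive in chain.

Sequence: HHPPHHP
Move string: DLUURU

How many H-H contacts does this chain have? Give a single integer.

Answer: 1

Derivation:
Positions: [(0, 0), (0, -1), (-1, -1), (-1, 0), (-1, 1), (0, 1), (0, 2)]
H-H contact: residue 0 @(0,0) - residue 5 @(0, 1)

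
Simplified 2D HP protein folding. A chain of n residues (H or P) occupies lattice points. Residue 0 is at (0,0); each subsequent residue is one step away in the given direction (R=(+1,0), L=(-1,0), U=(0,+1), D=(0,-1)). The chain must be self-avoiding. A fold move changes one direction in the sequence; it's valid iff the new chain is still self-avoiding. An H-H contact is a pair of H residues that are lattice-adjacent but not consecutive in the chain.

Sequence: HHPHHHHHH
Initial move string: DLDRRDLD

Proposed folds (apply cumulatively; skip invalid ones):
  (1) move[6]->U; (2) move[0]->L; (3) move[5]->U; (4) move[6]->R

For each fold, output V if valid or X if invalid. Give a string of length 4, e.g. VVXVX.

Answer: XVXV

Derivation:
Initial: DLDRRDLD -> [(0, 0), (0, -1), (-1, -1), (-1, -2), (0, -2), (1, -2), (1, -3), (0, -3), (0, -4)]
Fold 1: move[6]->U => DLDRRDUD INVALID (collision), skipped
Fold 2: move[0]->L => LLDRRDLD VALID
Fold 3: move[5]->U => LLDRRULD INVALID (collision), skipped
Fold 4: move[6]->R => LLDRRDRD VALID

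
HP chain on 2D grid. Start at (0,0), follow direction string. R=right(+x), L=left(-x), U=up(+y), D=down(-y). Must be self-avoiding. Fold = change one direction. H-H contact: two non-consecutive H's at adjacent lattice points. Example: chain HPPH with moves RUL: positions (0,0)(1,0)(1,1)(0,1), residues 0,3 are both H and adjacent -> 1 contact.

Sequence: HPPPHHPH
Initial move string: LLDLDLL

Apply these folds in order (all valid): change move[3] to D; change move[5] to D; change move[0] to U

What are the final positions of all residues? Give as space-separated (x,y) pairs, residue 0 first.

Initial moves: LLDLDLL
Fold: move[3]->D => LLDDDLL (positions: [(0, 0), (-1, 0), (-2, 0), (-2, -1), (-2, -2), (-2, -3), (-3, -3), (-4, -3)])
Fold: move[5]->D => LLDDDDL (positions: [(0, 0), (-1, 0), (-2, 0), (-2, -1), (-2, -2), (-2, -3), (-2, -4), (-3, -4)])
Fold: move[0]->U => ULDDDDL (positions: [(0, 0), (0, 1), (-1, 1), (-1, 0), (-1, -1), (-1, -2), (-1, -3), (-2, -3)])

Answer: (0,0) (0,1) (-1,1) (-1,0) (-1,-1) (-1,-2) (-1,-3) (-2,-3)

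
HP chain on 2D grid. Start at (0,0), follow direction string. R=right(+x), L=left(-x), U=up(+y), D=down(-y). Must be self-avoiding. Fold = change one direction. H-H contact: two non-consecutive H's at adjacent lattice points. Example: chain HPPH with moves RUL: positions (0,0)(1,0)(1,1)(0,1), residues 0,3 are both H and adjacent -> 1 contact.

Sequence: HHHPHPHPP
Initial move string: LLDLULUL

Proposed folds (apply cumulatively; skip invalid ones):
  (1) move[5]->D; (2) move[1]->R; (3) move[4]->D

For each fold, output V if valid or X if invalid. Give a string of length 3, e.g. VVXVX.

Answer: XXV

Derivation:
Initial: LLDLULUL -> [(0, 0), (-1, 0), (-2, 0), (-2, -1), (-3, -1), (-3, 0), (-4, 0), (-4, 1), (-5, 1)]
Fold 1: move[5]->D => LLDLUDUL INVALID (collision), skipped
Fold 2: move[1]->R => LRDLULUL INVALID (collision), skipped
Fold 3: move[4]->D => LLDLDLUL VALID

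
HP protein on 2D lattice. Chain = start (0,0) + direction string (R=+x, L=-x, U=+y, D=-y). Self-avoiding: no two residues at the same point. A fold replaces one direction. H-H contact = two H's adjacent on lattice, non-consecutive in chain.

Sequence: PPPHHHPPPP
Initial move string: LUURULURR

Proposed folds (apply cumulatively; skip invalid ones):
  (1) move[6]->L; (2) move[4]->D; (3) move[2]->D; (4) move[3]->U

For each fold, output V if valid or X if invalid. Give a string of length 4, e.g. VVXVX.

Answer: XXXV

Derivation:
Initial: LUURULURR -> [(0, 0), (-1, 0), (-1, 1), (-1, 2), (0, 2), (0, 3), (-1, 3), (-1, 4), (0, 4), (1, 4)]
Fold 1: move[6]->L => LUURULLRR INVALID (collision), skipped
Fold 2: move[4]->D => LUURDLURR INVALID (collision), skipped
Fold 3: move[2]->D => LUDRULURR INVALID (collision), skipped
Fold 4: move[3]->U => LUUUULURR VALID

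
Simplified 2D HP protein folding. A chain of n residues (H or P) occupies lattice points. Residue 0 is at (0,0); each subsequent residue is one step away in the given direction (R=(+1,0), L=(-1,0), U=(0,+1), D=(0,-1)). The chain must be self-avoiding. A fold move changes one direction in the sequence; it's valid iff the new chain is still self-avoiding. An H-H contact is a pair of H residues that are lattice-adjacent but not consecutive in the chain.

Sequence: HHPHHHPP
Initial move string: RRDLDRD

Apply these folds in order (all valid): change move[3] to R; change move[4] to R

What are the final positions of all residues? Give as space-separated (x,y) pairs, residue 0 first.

Initial moves: RRDLDRD
Fold: move[3]->R => RRDRDRD (positions: [(0, 0), (1, 0), (2, 0), (2, -1), (3, -1), (3, -2), (4, -2), (4, -3)])
Fold: move[4]->R => RRDRRRD (positions: [(0, 0), (1, 0), (2, 0), (2, -1), (3, -1), (4, -1), (5, -1), (5, -2)])

Answer: (0,0) (1,0) (2,0) (2,-1) (3,-1) (4,-1) (5,-1) (5,-2)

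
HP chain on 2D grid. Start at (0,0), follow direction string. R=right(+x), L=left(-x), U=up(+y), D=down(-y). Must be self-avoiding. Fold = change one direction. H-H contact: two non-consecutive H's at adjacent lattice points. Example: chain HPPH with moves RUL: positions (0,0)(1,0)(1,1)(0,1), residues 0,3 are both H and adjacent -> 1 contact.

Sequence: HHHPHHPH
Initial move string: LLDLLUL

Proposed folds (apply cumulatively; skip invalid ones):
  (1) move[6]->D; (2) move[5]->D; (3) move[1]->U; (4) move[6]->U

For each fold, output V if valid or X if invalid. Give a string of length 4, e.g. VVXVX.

Answer: XVXX

Derivation:
Initial: LLDLLUL -> [(0, 0), (-1, 0), (-2, 0), (-2, -1), (-3, -1), (-4, -1), (-4, 0), (-5, 0)]
Fold 1: move[6]->D => LLDLLUD INVALID (collision), skipped
Fold 2: move[5]->D => LLDLLDL VALID
Fold 3: move[1]->U => LUDLLDL INVALID (collision), skipped
Fold 4: move[6]->U => LLDLLDU INVALID (collision), skipped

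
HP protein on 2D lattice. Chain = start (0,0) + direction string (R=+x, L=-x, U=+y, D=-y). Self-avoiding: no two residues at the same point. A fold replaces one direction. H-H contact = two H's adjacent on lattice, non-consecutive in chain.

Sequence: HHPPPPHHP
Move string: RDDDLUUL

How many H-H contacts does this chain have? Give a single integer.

Positions: [(0, 0), (1, 0), (1, -1), (1, -2), (1, -3), (0, -3), (0, -2), (0, -1), (-1, -1)]
H-H contact: residue 0 @(0,0) - residue 7 @(0, -1)

Answer: 1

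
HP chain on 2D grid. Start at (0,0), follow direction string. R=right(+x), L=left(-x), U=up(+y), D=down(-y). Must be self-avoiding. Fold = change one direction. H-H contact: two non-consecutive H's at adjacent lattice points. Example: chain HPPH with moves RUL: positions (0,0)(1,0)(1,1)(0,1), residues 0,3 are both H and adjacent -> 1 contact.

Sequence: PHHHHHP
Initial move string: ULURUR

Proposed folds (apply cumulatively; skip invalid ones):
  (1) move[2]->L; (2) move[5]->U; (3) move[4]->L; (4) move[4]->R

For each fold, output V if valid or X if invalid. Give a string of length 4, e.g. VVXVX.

Initial: ULURUR -> [(0, 0), (0, 1), (-1, 1), (-1, 2), (0, 2), (0, 3), (1, 3)]
Fold 1: move[2]->L => ULLRUR INVALID (collision), skipped
Fold 2: move[5]->U => ULURUU VALID
Fold 3: move[4]->L => ULURLU INVALID (collision), skipped
Fold 4: move[4]->R => ULURRU VALID

Answer: XVXV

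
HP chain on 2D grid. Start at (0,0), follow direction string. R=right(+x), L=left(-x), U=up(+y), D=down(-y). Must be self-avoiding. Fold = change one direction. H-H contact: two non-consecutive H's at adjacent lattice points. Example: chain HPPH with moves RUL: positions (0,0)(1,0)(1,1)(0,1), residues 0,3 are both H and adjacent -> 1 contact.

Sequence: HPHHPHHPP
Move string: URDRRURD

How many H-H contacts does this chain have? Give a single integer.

Positions: [(0, 0), (0, 1), (1, 1), (1, 0), (2, 0), (3, 0), (3, 1), (4, 1), (4, 0)]
H-H contact: residue 0 @(0,0) - residue 3 @(1, 0)

Answer: 1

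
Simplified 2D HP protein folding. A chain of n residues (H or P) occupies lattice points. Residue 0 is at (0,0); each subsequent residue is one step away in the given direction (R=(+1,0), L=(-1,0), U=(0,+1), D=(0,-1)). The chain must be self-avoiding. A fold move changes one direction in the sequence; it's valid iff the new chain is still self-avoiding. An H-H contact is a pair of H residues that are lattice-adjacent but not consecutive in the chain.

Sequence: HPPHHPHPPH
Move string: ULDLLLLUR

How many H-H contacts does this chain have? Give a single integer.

Positions: [(0, 0), (0, 1), (-1, 1), (-1, 0), (-2, 0), (-3, 0), (-4, 0), (-5, 0), (-5, 1), (-4, 1)]
H-H contact: residue 0 @(0,0) - residue 3 @(-1, 0)
H-H contact: residue 6 @(-4,0) - residue 9 @(-4, 1)

Answer: 2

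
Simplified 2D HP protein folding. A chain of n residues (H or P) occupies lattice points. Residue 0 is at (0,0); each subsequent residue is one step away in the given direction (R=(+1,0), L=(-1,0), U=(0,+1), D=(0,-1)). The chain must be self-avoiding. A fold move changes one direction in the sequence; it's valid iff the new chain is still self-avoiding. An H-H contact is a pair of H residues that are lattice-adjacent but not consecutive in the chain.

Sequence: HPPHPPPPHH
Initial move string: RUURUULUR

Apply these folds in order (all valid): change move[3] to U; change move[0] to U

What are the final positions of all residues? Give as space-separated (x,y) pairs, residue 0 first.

Initial moves: RUURUULUR
Fold: move[3]->U => RUUUUULUR (positions: [(0, 0), (1, 0), (1, 1), (1, 2), (1, 3), (1, 4), (1, 5), (0, 5), (0, 6), (1, 6)])
Fold: move[0]->U => UUUUUULUR (positions: [(0, 0), (0, 1), (0, 2), (0, 3), (0, 4), (0, 5), (0, 6), (-1, 6), (-1, 7), (0, 7)])

Answer: (0,0) (0,1) (0,2) (0,3) (0,4) (0,5) (0,6) (-1,6) (-1,7) (0,7)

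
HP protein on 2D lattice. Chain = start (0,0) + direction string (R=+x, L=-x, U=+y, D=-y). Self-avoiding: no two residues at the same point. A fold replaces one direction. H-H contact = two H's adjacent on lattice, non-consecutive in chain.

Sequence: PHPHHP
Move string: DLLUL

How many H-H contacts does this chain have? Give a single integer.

Answer: 0

Derivation:
Positions: [(0, 0), (0, -1), (-1, -1), (-2, -1), (-2, 0), (-3, 0)]
No H-H contacts found.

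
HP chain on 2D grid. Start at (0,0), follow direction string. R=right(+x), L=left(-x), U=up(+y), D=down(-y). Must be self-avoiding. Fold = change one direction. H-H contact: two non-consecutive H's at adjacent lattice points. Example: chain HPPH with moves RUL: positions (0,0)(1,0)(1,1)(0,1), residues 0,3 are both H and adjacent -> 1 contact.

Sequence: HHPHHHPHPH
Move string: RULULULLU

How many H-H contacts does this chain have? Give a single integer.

Answer: 1

Derivation:
Positions: [(0, 0), (1, 0), (1, 1), (0, 1), (0, 2), (-1, 2), (-1, 3), (-2, 3), (-3, 3), (-3, 4)]
H-H contact: residue 0 @(0,0) - residue 3 @(0, 1)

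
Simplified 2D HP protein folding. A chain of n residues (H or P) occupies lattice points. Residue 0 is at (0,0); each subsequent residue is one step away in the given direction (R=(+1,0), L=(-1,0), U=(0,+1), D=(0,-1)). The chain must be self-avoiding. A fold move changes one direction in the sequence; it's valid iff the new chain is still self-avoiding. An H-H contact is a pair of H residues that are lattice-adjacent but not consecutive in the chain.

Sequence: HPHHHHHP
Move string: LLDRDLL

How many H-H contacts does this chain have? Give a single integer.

Answer: 1

Derivation:
Positions: [(0, 0), (-1, 0), (-2, 0), (-2, -1), (-1, -1), (-1, -2), (-2, -2), (-3, -2)]
H-H contact: residue 3 @(-2,-1) - residue 6 @(-2, -2)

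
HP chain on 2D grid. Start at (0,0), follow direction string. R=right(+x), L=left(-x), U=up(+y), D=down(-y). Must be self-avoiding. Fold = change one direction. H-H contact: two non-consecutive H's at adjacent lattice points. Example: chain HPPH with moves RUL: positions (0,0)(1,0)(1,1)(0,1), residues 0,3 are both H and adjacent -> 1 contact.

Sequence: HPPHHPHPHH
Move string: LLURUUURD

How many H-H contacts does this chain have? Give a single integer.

Answer: 1

Derivation:
Positions: [(0, 0), (-1, 0), (-2, 0), (-2, 1), (-1, 1), (-1, 2), (-1, 3), (-1, 4), (0, 4), (0, 3)]
H-H contact: residue 6 @(-1,3) - residue 9 @(0, 3)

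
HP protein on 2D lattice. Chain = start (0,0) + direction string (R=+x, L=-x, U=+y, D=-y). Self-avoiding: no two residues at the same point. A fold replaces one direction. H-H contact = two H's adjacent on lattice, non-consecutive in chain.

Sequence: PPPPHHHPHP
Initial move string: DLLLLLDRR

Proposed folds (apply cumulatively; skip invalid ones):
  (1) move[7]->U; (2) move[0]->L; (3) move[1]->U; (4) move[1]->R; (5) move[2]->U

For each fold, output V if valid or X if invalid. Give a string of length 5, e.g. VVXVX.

Initial: DLLLLLDRR -> [(0, 0), (0, -1), (-1, -1), (-2, -1), (-3, -1), (-4, -1), (-5, -1), (-5, -2), (-4, -2), (-3, -2)]
Fold 1: move[7]->U => DLLLLLDUR INVALID (collision), skipped
Fold 2: move[0]->L => LLLLLLDRR VALID
Fold 3: move[1]->U => LULLLLDRR VALID
Fold 4: move[1]->R => LRLLLLDRR INVALID (collision), skipped
Fold 5: move[2]->U => LUULLLDRR VALID

Answer: XVVXV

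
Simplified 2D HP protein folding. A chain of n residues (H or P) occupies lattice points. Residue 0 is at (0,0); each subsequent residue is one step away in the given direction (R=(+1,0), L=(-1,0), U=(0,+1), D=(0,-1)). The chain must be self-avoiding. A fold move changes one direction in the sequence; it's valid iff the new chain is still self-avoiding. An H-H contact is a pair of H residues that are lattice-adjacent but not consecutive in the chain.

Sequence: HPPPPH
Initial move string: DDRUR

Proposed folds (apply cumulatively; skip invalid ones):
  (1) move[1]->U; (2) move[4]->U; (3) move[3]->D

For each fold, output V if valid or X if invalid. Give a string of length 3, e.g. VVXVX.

Initial: DDRUR -> [(0, 0), (0, -1), (0, -2), (1, -2), (1, -1), (2, -1)]
Fold 1: move[1]->U => DURUR INVALID (collision), skipped
Fold 2: move[4]->U => DDRUU VALID
Fold 3: move[3]->D => DDRDU INVALID (collision), skipped

Answer: XVX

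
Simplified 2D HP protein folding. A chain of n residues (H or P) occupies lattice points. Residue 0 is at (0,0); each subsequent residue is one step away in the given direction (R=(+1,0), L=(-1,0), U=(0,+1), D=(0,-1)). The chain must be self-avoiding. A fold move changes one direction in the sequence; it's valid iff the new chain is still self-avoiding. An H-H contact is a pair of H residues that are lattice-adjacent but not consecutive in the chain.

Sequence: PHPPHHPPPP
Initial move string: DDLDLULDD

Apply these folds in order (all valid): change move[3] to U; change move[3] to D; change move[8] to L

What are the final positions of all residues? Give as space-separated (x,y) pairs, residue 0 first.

Answer: (0,0) (0,-1) (0,-2) (-1,-2) (-1,-3) (-2,-3) (-2,-2) (-3,-2) (-3,-3) (-4,-3)

Derivation:
Initial moves: DDLDLULDD
Fold: move[3]->U => DDLULULDD (positions: [(0, 0), (0, -1), (0, -2), (-1, -2), (-1, -1), (-2, -1), (-2, 0), (-3, 0), (-3, -1), (-3, -2)])
Fold: move[3]->D => DDLDLULDD (positions: [(0, 0), (0, -1), (0, -2), (-1, -2), (-1, -3), (-2, -3), (-2, -2), (-3, -2), (-3, -3), (-3, -4)])
Fold: move[8]->L => DDLDLULDL (positions: [(0, 0), (0, -1), (0, -2), (-1, -2), (-1, -3), (-2, -3), (-2, -2), (-3, -2), (-3, -3), (-4, -3)])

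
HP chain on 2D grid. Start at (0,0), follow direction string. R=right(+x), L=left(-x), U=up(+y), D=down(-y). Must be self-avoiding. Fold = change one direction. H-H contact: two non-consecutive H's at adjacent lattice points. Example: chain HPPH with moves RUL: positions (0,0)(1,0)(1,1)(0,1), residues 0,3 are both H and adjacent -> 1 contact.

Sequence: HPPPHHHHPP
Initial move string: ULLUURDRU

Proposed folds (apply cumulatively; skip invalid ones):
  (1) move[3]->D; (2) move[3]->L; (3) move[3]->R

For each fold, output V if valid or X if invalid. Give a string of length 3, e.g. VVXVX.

Initial: ULLUURDRU -> [(0, 0), (0, 1), (-1, 1), (-2, 1), (-2, 2), (-2, 3), (-1, 3), (-1, 2), (0, 2), (0, 3)]
Fold 1: move[3]->D => ULLDURDRU INVALID (collision), skipped
Fold 2: move[3]->L => ULLLURDRU INVALID (collision), skipped
Fold 3: move[3]->R => ULLRURDRU INVALID (collision), skipped

Answer: XXX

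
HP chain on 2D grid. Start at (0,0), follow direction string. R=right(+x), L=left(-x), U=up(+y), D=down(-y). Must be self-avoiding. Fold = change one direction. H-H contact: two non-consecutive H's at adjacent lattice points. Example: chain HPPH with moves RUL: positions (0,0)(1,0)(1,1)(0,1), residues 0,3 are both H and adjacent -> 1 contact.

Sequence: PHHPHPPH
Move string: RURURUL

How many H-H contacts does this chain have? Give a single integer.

Positions: [(0, 0), (1, 0), (1, 1), (2, 1), (2, 2), (3, 2), (3, 3), (2, 3)]
H-H contact: residue 4 @(2,2) - residue 7 @(2, 3)

Answer: 1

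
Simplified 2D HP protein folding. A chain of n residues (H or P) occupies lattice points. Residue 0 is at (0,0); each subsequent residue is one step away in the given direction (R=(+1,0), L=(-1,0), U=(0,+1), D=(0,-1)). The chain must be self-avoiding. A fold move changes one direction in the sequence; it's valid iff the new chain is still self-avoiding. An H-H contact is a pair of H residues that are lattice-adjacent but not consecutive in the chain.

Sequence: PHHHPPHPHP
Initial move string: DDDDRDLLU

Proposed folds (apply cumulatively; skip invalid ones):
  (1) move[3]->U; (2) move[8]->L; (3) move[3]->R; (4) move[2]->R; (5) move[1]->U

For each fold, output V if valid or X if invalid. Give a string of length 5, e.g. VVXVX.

Initial: DDDDRDLLU -> [(0, 0), (0, -1), (0, -2), (0, -3), (0, -4), (1, -4), (1, -5), (0, -5), (-1, -5), (-1, -4)]
Fold 1: move[3]->U => DDDURDLLU INVALID (collision), skipped
Fold 2: move[8]->L => DDDDRDLLL VALID
Fold 3: move[3]->R => DDDRRDLLL VALID
Fold 4: move[2]->R => DDRRRDLLL VALID
Fold 5: move[1]->U => DURRRDLLL INVALID (collision), skipped

Answer: XVVVX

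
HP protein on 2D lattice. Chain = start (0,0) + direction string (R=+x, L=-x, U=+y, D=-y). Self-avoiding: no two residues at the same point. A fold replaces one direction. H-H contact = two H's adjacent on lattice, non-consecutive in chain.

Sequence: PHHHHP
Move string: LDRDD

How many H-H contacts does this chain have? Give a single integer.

Positions: [(0, 0), (-1, 0), (-1, -1), (0, -1), (0, -2), (0, -3)]
No H-H contacts found.

Answer: 0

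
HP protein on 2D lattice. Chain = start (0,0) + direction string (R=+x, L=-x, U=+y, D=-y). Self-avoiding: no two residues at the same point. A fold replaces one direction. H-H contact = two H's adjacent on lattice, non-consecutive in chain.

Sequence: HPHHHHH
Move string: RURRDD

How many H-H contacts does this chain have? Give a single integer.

Answer: 0

Derivation:
Positions: [(0, 0), (1, 0), (1, 1), (2, 1), (3, 1), (3, 0), (3, -1)]
No H-H contacts found.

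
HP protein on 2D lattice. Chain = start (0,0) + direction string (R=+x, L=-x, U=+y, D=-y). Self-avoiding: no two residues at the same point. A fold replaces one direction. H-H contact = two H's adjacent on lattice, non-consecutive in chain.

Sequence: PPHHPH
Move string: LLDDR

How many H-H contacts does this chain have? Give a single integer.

Answer: 0

Derivation:
Positions: [(0, 0), (-1, 0), (-2, 0), (-2, -1), (-2, -2), (-1, -2)]
No H-H contacts found.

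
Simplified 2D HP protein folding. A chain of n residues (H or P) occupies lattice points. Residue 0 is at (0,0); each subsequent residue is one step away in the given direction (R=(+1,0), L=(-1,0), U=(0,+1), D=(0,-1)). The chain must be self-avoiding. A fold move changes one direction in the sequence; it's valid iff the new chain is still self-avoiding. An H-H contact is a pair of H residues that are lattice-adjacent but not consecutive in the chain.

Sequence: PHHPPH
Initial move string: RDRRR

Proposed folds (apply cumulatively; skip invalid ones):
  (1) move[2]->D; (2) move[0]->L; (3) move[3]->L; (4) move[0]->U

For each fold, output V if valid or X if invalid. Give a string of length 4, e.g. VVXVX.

Answer: VVXX

Derivation:
Initial: RDRRR -> [(0, 0), (1, 0), (1, -1), (2, -1), (3, -1), (4, -1)]
Fold 1: move[2]->D => RDDRR VALID
Fold 2: move[0]->L => LDDRR VALID
Fold 3: move[3]->L => LDDLR INVALID (collision), skipped
Fold 4: move[0]->U => UDDRR INVALID (collision), skipped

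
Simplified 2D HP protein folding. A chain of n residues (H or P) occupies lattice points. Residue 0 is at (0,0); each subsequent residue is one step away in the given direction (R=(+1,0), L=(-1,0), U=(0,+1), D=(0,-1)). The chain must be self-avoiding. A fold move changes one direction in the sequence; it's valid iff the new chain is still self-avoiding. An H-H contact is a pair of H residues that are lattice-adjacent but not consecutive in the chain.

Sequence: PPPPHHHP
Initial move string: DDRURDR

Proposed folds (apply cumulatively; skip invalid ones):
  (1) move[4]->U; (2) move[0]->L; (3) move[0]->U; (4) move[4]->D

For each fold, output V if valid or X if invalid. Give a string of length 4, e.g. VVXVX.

Answer: XXXX

Derivation:
Initial: DDRURDR -> [(0, 0), (0, -1), (0, -2), (1, -2), (1, -1), (2, -1), (2, -2), (3, -2)]
Fold 1: move[4]->U => DDRUUDR INVALID (collision), skipped
Fold 2: move[0]->L => LDRURDR INVALID (collision), skipped
Fold 3: move[0]->U => UDRURDR INVALID (collision), skipped
Fold 4: move[4]->D => DDRUDDR INVALID (collision), skipped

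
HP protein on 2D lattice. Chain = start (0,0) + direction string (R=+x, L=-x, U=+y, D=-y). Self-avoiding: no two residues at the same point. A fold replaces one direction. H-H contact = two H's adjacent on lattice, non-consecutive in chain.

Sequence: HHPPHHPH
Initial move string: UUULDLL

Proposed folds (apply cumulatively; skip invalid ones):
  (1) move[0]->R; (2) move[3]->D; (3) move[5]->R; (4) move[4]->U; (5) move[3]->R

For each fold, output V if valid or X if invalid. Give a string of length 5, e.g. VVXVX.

Answer: VXXVV

Derivation:
Initial: UUULDLL -> [(0, 0), (0, 1), (0, 2), (0, 3), (-1, 3), (-1, 2), (-2, 2), (-3, 2)]
Fold 1: move[0]->R => RUULDLL VALID
Fold 2: move[3]->D => RUUDDLL INVALID (collision), skipped
Fold 3: move[5]->R => RUULDRL INVALID (collision), skipped
Fold 4: move[4]->U => RUULULL VALID
Fold 5: move[3]->R => RUURULL VALID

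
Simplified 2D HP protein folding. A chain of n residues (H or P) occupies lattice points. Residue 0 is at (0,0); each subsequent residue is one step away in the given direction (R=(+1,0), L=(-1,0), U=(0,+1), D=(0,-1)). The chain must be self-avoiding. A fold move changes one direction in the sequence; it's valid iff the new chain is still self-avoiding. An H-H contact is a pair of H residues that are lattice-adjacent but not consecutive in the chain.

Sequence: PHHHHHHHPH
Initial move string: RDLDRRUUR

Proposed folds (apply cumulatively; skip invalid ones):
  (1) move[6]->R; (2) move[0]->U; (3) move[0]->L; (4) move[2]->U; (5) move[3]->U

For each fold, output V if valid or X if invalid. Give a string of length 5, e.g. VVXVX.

Initial: RDLDRRUUR -> [(0, 0), (1, 0), (1, -1), (0, -1), (0, -2), (1, -2), (2, -2), (2, -1), (2, 0), (3, 0)]
Fold 1: move[6]->R => RDLDRRRUR VALID
Fold 2: move[0]->U => UDLDRRRUR INVALID (collision), skipped
Fold 3: move[0]->L => LDLDRRRUR VALID
Fold 4: move[2]->U => LDUDRRRUR INVALID (collision), skipped
Fold 5: move[3]->U => LDLURRRUR INVALID (collision), skipped

Answer: VXVXX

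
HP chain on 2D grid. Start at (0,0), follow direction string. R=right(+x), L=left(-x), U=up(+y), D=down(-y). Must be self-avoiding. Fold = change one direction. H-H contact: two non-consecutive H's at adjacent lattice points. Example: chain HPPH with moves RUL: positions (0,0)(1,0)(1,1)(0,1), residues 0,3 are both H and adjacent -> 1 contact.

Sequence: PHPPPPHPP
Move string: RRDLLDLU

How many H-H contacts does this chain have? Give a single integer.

Positions: [(0, 0), (1, 0), (2, 0), (2, -1), (1, -1), (0, -1), (0, -2), (-1, -2), (-1, -1)]
No H-H contacts found.

Answer: 0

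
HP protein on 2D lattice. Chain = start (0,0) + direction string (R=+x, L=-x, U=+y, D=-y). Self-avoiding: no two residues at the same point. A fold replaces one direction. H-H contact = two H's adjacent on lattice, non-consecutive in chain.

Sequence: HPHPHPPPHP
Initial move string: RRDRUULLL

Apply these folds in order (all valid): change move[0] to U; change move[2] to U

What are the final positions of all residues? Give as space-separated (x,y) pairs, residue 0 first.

Initial moves: RRDRUULLL
Fold: move[0]->U => URDRUULLL (positions: [(0, 0), (0, 1), (1, 1), (1, 0), (2, 0), (2, 1), (2, 2), (1, 2), (0, 2), (-1, 2)])
Fold: move[2]->U => URURUULLL (positions: [(0, 0), (0, 1), (1, 1), (1, 2), (2, 2), (2, 3), (2, 4), (1, 4), (0, 4), (-1, 4)])

Answer: (0,0) (0,1) (1,1) (1,2) (2,2) (2,3) (2,4) (1,4) (0,4) (-1,4)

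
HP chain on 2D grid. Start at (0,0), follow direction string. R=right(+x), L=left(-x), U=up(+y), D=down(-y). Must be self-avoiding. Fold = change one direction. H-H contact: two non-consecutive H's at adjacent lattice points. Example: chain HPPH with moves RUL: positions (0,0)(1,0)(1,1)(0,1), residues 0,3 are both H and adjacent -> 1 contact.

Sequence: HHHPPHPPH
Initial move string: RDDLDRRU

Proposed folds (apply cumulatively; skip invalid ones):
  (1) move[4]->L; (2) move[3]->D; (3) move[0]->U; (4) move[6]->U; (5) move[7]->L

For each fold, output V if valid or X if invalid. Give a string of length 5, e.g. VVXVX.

Initial: RDDLDRRU -> [(0, 0), (1, 0), (1, -1), (1, -2), (0, -2), (0, -3), (1, -3), (2, -3), (2, -2)]
Fold 1: move[4]->L => RDDLLRRU INVALID (collision), skipped
Fold 2: move[3]->D => RDDDDRRU VALID
Fold 3: move[0]->U => UDDDDRRU INVALID (collision), skipped
Fold 4: move[6]->U => RDDDDRUU VALID
Fold 5: move[7]->L => RDDDDRUL INVALID (collision), skipped

Answer: XVXVX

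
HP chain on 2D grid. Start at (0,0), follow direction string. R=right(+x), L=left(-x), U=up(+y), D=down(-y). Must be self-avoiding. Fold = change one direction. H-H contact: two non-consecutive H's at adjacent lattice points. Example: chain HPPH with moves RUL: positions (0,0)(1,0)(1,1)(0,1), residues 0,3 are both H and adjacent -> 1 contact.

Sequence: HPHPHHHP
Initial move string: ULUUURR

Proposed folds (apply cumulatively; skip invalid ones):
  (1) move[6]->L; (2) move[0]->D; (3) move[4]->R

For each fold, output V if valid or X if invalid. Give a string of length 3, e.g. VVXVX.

Initial: ULUUURR -> [(0, 0), (0, 1), (-1, 1), (-1, 2), (-1, 3), (-1, 4), (0, 4), (1, 4)]
Fold 1: move[6]->L => ULUUURL INVALID (collision), skipped
Fold 2: move[0]->D => DLUUURR VALID
Fold 3: move[4]->R => DLUURRR VALID

Answer: XVV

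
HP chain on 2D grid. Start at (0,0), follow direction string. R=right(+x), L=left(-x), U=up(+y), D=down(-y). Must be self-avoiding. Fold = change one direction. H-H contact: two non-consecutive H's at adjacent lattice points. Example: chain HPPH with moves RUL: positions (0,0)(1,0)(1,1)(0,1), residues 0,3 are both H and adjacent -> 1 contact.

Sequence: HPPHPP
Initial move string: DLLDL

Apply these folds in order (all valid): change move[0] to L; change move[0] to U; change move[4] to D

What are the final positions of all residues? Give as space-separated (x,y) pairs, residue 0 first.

Initial moves: DLLDL
Fold: move[0]->L => LLLDL (positions: [(0, 0), (-1, 0), (-2, 0), (-3, 0), (-3, -1), (-4, -1)])
Fold: move[0]->U => ULLDL (positions: [(0, 0), (0, 1), (-1, 1), (-2, 1), (-2, 0), (-3, 0)])
Fold: move[4]->D => ULLDD (positions: [(0, 0), (0, 1), (-1, 1), (-2, 1), (-2, 0), (-2, -1)])

Answer: (0,0) (0,1) (-1,1) (-2,1) (-2,0) (-2,-1)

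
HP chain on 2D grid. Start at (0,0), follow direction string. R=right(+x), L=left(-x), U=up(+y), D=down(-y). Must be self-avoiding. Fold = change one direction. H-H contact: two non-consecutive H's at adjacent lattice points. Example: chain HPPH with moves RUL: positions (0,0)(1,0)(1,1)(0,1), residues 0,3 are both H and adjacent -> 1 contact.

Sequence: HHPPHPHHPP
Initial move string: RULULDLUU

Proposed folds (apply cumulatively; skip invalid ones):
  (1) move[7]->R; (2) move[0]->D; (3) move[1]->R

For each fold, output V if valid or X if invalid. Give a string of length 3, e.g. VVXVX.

Initial: RULULDLUU -> [(0, 0), (1, 0), (1, 1), (0, 1), (0, 2), (-1, 2), (-1, 1), (-2, 1), (-2, 2), (-2, 3)]
Fold 1: move[7]->R => RULULDLRU INVALID (collision), skipped
Fold 2: move[0]->D => DULULDLUU INVALID (collision), skipped
Fold 3: move[1]->R => RRLULDLUU INVALID (collision), skipped

Answer: XXX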